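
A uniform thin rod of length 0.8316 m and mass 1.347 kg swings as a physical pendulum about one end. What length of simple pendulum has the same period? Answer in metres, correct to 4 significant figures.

0.5544 m

The equivalent simple-pendulum length is L_eq = I/(md), where I is about the pivot and d = 0.41580 m.
I_cm = (1/12)mL² = 0.077627 kg·m², so I = I_cm + md² = 0.077627 + 0.23288 = 0.31051 kg·m².
L_eq = 0.31051/(1.347 × 0.41580) = 0.5544 m.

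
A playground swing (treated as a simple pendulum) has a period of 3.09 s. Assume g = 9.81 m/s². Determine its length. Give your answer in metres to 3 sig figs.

From T = 2π√(L/g), L = gT²/(4π²) = 9.81 × 3.090²/(4π²) = 2.37 m.

2.37 m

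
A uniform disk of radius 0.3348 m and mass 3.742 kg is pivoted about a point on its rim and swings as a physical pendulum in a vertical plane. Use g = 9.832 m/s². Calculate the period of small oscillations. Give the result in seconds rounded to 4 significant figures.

1.420 s

I_cm = ½mr² = 0.20972 kg·m². The pivot is at distance d = 0.3348 m from the centre of mass.
By the parallel-axis theorem, I = I_cm + md² = 0.20972 + 0.41944 = 0.62917 kg·m².
T = 2π√(I/(mgd)) = 2π√(0.62917/(3.742 × 9.832 × 0.3348)) = 1.420 s.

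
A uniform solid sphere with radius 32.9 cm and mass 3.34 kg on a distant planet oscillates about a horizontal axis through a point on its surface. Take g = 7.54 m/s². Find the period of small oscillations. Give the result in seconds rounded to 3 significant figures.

1.55 s

I_cm = (2/5)mr² = 0.1446 kg·m². The pivot is at distance d = 0.329 m from the centre of mass.
By the parallel-axis theorem, I = I_cm + md² = 0.1446 + 0.3615 = 0.5061 kg·m².
T = 2π√(I/(mgd)) = 2π√(0.5061/(3.34 × 7.54 × 0.329)) = 1.55 s.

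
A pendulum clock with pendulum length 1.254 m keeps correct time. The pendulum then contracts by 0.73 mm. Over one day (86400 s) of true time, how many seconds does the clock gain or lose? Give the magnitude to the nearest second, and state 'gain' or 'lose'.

gain 25 s

T ∝ √L, so T'/T = √(1.25327/1.254) = 0.999709.
In 86400 s of true time the clock registers 86400/0.999709 = 86425.2 s, so it gains 25 s.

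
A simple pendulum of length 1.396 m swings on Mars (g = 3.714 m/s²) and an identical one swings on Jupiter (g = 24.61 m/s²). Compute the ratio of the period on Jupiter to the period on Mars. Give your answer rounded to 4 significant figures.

0.3885

T ∝ 1/√g, so T₂/T₁ = √(g₁/g₂) = √(3.714/24.61) = 0.3885.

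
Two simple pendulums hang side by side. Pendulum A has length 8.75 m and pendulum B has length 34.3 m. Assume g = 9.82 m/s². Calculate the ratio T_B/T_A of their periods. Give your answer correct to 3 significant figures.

1.98

T ∝ √L, so T_B/T_A = √(L_B/L_A) = √(34.3/8.75) = 1.98.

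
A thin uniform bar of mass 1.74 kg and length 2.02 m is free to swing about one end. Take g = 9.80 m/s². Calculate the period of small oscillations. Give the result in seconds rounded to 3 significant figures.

2.33 s

For a physical pendulum T = 2π√(I/(mgd)), with d = 1.010 m from pivot to centre of mass.
I_cm = mL²/12 = 1.74 × 2.02²/12 = 0.5917 kg·m²; I = I_cm + md² = 0.5917 + 1.74 × 1.010² = 2.367 kg·m².
T = 2π√(2.367/(1.74 × 9.80 × 1.010)) = 2.33 s.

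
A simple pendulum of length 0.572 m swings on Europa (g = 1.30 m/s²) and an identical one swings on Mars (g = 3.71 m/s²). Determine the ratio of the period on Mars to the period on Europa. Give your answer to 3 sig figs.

0.592

T ∝ 1/√g, so T₂/T₁ = √(g₁/g₂) = √(1.30/3.71) = 0.592.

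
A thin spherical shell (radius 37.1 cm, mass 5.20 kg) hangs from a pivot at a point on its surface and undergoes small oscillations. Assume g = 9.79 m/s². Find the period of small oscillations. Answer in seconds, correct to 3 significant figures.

I_cm = (2/3)mr² = 0.4772 kg·m². The pivot is at distance d = 0.371 m from the centre of mass.
By the parallel-axis theorem, I = I_cm + md² = 0.4772 + 0.7157 = 1.193 kg·m².
T = 2π√(I/(mgd)) = 2π√(1.193/(5.20 × 9.79 × 0.371)) = 1.58 s.

1.58 s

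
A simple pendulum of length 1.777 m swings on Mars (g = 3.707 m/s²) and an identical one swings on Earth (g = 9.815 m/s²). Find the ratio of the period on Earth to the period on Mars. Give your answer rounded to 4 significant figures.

0.6146

T ∝ 1/√g, so T₂/T₁ = √(g₁/g₂) = √(3.707/9.815) = 0.6146.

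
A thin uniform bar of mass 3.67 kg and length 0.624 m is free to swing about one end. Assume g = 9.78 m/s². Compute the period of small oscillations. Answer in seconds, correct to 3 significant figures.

1.30 s

For a physical pendulum T = 2π√(I/(mgd)), with d = 0.3120 m from pivot to centre of mass.
I_cm = mL²/12 = 3.67 × 0.624²/12 = 0.1191 kg·m²; I = I_cm + md² = 0.1191 + 3.67 × 0.3120² = 0.4763 kg·m².
T = 2π√(0.4763/(3.67 × 9.78 × 0.3120)) = 1.30 s.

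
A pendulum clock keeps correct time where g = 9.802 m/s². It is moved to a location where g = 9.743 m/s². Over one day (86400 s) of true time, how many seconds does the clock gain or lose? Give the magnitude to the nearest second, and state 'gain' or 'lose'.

lose 260 s

The clock's period scales as T ∝ 1/√g, so T'/T = √(9.802/9.743) = 1.00302.
In 86400 s of true time the clock registers 86400/1.00302 = 86139.6 s, so it loses 260 s.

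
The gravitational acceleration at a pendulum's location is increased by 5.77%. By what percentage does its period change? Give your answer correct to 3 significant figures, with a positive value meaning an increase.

-2.77%

T ∝ 1/√g, so T'/T = 1/√(1.058) = 0.9723.
Percentage change in T = (0.9723 − 1) × 100% = -2.77%.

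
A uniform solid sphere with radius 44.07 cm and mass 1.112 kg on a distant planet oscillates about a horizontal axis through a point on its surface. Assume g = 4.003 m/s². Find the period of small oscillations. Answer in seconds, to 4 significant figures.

I_cm = (2/5)mr² = 0.086387 kg·m². The pivot is at distance d = 0.4407 m from the centre of mass.
By the parallel-axis theorem, I = I_cm + md² = 0.086387 + 0.21597 = 0.30236 kg·m².
T = 2π√(I/(mgd)) = 2π√(0.30236/(1.112 × 4.003 × 0.4407)) = 2.467 s.

2.467 s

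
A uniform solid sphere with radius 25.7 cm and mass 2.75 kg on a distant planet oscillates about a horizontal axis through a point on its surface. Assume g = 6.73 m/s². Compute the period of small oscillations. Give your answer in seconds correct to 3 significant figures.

I_cm = (2/5)mr² = 0.07265 kg·m². The pivot is at distance d = 0.257 m from the centre of mass.
By the parallel-axis theorem, I = I_cm + md² = 0.07265 + 0.1816 = 0.2543 kg·m².
T = 2π√(I/(mgd)) = 2π√(0.2543/(2.75 × 6.73 × 0.257)) = 1.45 s.

1.45 s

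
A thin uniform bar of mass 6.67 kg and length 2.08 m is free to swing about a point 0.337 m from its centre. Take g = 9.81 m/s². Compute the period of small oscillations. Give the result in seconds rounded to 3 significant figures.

2.38 s

For a physical pendulum T = 2π√(I/(mgd)), with d = 0.3370 m from pivot to centre of mass.
I_cm = mL²/12 = 6.67 × 2.08²/12 = 2.405 kg·m²; I = I_cm + md² = 2.405 + 6.67 × 0.3370² = 3.162 kg·m².
T = 2π√(3.162/(6.67 × 9.81 × 0.3370)) = 2.38 s.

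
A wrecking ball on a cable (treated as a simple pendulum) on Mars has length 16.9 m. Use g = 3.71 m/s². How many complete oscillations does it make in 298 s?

22

T = 2π√(L/g) = 2π√(16.9/3.71) = 13.41 s.
Number of complete oscillations = ⌊298/13.41⌋ = ⌊22.22⌋ = 22.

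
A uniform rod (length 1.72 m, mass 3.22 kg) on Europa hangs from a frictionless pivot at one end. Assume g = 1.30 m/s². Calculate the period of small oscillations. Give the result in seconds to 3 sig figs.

For a physical pendulum T = 2π√(I/(mgd)), with d = 0.8600 m from pivot to centre of mass.
I_cm = mL²/12 = 3.22 × 1.72²/12 = 0.7938 kg·m²; I = I_cm + md² = 0.7938 + 3.22 × 0.8600² = 3.175 kg·m².
T = 2π√(3.175/(3.22 × 1.30 × 0.8600)) = 5.90 s.

5.90 s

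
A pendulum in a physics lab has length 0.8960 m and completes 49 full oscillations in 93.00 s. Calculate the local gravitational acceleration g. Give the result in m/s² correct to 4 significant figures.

9.820 m/s²

T = 93.00/49 = 1.8980 s.
From T = 2π√(L/g), g = 4π²L/T² = 4π² × 0.8960/1.8980² = 9.820 m/s².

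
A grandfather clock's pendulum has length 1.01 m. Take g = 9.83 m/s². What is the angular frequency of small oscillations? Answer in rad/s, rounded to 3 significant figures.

ω = √(g/L) = √(9.83/1.01) = 3.12 rad/s.

3.12 rad/s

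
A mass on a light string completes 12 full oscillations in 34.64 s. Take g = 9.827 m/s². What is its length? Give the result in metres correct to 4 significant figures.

2.074 m

T = 34.64/12 = 2.8867 s.
From T = 2π√(L/g), L = gT²/(4π²) = 9.827 × 2.8867²/(4π²) = 2.074 m.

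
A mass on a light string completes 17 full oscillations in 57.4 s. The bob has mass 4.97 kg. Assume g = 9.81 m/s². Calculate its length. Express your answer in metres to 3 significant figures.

T = 57.4/17 = 3.376 s.
From T = 2π√(L/g), L = gT²/(4π²) = 9.81 × 3.376²/(4π²) = 2.83 m.

2.83 m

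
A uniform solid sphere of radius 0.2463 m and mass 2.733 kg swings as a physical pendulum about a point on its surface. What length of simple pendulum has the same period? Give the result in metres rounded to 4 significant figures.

0.3448 m

The equivalent simple-pendulum length is L_eq = I/(md), where I is about the pivot and d = 0.24630 m.
I_cm = (2/5)mR² = 0.066318 kg·m², so I = I_cm + md² = 0.066318 + 0.16579 = 0.23211 kg·m².
L_eq = 0.23211/(2.733 × 0.24630) = 0.3448 m.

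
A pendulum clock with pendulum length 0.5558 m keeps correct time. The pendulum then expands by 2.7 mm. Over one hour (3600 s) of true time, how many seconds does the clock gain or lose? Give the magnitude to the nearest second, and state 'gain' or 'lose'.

T ∝ √L, so T'/T = √(0.55850/0.5558) = 1.00243.
In 3600 s of true time the clock registers 3600/1.00243 = 3591.3 s, so it loses 9 s.

lose 9 s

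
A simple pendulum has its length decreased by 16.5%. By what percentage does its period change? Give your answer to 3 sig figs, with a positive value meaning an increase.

T ∝ √L, so T'/T = √(0.8350) = 0.9138.
Percentage change in T = (0.9138 − 1) × 100% = -8.62%.

-8.62%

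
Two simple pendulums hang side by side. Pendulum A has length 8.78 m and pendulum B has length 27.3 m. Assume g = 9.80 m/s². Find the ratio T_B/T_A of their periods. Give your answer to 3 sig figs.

T ∝ √L, so T_B/T_A = √(L_B/L_A) = √(27.3/8.78) = 1.76.

1.76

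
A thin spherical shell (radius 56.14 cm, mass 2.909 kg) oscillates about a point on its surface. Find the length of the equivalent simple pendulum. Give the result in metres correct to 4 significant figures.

0.9357 m

The equivalent simple-pendulum length is L_eq = I/(md), where I is about the pivot and d = 0.56140 m.
I_cm = (2/3)mR² = 0.61122 kg·m², so I = I_cm + md² = 0.61122 + 0.91683 = 1.5280 kg·m².
L_eq = 1.5280/(2.909 × 0.56140) = 0.9357 m.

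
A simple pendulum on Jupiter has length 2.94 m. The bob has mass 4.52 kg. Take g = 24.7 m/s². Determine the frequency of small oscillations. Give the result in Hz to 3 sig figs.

0.461 Hz

T = 2π√(L/g) = 2π√(2.94/24.7) = 2.168 s, so f = 1/T = 0.461 Hz.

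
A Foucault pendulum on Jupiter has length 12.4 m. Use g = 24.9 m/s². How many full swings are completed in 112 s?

T = 2π√(L/g) = 2π√(12.4/24.9) = 4.434 s.
Number of complete oscillations = ⌊112/4.434⌋ = ⌊25.26⌋ = 25.

25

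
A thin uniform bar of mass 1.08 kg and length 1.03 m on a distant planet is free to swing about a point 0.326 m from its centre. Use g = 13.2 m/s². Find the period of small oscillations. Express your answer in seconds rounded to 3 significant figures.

1.34 s

For a physical pendulum T = 2π√(I/(mgd)), with d = 0.3260 m from pivot to centre of mass.
I_cm = mL²/12 = 1.08 × 1.03²/12 = 0.09548 kg·m²; I = I_cm + md² = 0.09548 + 1.08 × 0.3260² = 0.2103 kg·m².
T = 2π√(0.2103/(1.08 × 13.2 × 0.3260)) = 1.34 s.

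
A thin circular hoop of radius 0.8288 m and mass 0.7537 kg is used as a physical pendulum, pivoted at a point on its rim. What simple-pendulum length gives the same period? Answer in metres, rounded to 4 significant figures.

1.658 m

The equivalent simple-pendulum length is L_eq = I/(md), where I is about the pivot and d = 0.82880 m.
I_cm = mR² = 0.51772 kg·m², so I = I_cm + md² = 0.51772 + 0.51772 = 1.0354 kg·m².
L_eq = 1.0354/(0.7537 × 0.82880) = 1.658 m.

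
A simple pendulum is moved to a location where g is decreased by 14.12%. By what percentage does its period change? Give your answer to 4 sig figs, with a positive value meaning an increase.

7.908%

T ∝ 1/√g, so T'/T = 1/√(0.85880) = 1.0791.
Percentage change in T = (1.0791 − 1) × 100% = 7.908%.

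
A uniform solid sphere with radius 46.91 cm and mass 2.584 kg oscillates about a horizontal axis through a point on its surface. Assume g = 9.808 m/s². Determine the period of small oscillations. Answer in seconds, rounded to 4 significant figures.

1.626 s

I_cm = (2/5)mr² = 0.22745 kg·m². The pivot is at distance d = 0.4691 m from the centre of mass.
By the parallel-axis theorem, I = I_cm + md² = 0.22745 + 0.56862 = 0.79607 kg·m².
T = 2π√(I/(mgd)) = 2π√(0.79607/(2.584 × 9.808 × 0.4691)) = 1.626 s.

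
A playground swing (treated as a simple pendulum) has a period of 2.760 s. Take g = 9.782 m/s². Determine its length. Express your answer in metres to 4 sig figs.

From T = 2π√(L/g), L = gT²/(4π²) = 9.782 × 2.7600²/(4π²) = 1.887 m.

1.887 m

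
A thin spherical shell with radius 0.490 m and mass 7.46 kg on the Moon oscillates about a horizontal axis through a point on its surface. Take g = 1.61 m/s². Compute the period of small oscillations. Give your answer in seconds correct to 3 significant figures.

I_cm = (2/3)mr² = 1.194 kg·m². The pivot is at distance d = 0.490 m from the centre of mass.
By the parallel-axis theorem, I = I_cm + md² = 1.194 + 1.791 = 2.985 kg·m².
T = 2π√(I/(mgd)) = 2π√(2.985/(7.46 × 1.61 × 0.490)) = 4.47 s.

4.47 s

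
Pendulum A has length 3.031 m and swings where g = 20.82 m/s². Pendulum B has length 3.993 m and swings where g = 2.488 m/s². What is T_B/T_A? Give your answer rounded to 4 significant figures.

T = 2π√(L/g), so T_B/T_A = √((L_B/g_B)/(L_A/g_A)) = √((3.993/2.488)/(3.031/20.82)) = 3.320.

3.320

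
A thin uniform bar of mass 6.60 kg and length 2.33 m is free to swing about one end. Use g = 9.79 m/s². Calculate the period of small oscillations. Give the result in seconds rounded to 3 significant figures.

For a physical pendulum T = 2π√(I/(mgd)), with d = 1.165 m from pivot to centre of mass.
I_cm = mL²/12 = 6.60 × 2.33²/12 = 2.986 kg·m²; I = I_cm + md² = 2.986 + 6.60 × 1.165² = 11.94 kg·m².
T = 2π√(11.94/(6.60 × 9.79 × 1.165)) = 2.50 s.

2.50 s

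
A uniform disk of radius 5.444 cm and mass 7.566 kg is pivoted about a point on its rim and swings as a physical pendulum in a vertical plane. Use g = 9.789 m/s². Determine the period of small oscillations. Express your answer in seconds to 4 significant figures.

0.5739 s

I_cm = ½mr² = 0.011212 kg·m². The pivot is at distance d = 0.05444 m from the centre of mass.
By the parallel-axis theorem, I = I_cm + md² = 0.011212 + 0.022423 = 0.033635 kg·m².
T = 2π√(I/(mgd)) = 2π√(0.033635/(7.566 × 9.789 × 0.05444)) = 0.5739 s.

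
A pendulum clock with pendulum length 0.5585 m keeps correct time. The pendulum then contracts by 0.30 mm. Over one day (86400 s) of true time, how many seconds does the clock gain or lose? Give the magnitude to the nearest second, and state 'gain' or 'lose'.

gain 23 s

T ∝ √L, so T'/T = √(0.55820/0.5585) = 0.999731.
In 86400 s of true time the clock registers 86400/0.999731 = 86423.2 s, so it gains 23 s.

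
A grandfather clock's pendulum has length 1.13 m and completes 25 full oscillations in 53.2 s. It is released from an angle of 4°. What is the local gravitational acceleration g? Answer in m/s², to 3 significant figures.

T = 53.2/25 = 2.128 s.
From T = 2π√(L/g), g = 4π²L/T² = 4π² × 1.13/2.128² = 9.85 m/s².

9.85 m/s²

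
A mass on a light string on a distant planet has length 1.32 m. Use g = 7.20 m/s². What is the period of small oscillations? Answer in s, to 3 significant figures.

2.69 s

T = 2π√(L/g) = 2π√(1.32/7.20) = 2π × 0.4282 = 2.69 s.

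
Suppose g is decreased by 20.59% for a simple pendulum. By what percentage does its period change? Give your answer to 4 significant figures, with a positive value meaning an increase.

T ∝ 1/√g, so T'/T = 1/√(0.79410) = 1.1222.
Percentage change in T = (1.1222 − 1) × 100% = 12.22%.

12.22%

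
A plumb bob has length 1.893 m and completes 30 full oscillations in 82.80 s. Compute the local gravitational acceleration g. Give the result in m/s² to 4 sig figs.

T = 82.80/30 = 2.7600 s.
From T = 2π√(L/g), g = 4π²L/T² = 4π² × 1.893/2.7600² = 9.811 m/s².

9.811 m/s²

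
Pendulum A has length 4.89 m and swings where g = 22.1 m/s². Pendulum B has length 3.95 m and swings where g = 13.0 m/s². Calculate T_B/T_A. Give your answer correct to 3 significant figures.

T = 2π√(L/g), so T_B/T_A = √((L_B/g_B)/(L_A/g_A)) = √((3.95/13.0)/(4.89/22.1)) = 1.17.

1.17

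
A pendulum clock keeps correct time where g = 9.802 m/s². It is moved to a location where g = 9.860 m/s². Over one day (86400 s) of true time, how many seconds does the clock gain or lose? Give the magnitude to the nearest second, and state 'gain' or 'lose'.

The clock's period scales as T ∝ 1/√g, so T'/T = √(9.802/9.860) = 0.997054.
In 86400 s of true time the clock registers 86400/0.997054 = 86655.2 s, so it gains 255 s.

gain 255 s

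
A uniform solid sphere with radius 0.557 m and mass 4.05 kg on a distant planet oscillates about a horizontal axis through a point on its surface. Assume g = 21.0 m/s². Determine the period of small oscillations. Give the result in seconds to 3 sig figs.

1.21 s

I_cm = (2/5)mr² = 0.5026 kg·m². The pivot is at distance d = 0.557 m from the centre of mass.
By the parallel-axis theorem, I = I_cm + md² = 0.5026 + 1.257 = 1.759 kg·m².
T = 2π√(I/(mgd)) = 2π√(1.759/(4.05 × 21.0 × 0.557)) = 1.21 s.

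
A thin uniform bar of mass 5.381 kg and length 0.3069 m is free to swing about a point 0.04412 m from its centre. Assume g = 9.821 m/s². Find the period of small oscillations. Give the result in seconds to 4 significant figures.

For a physical pendulum T = 2π√(I/(mgd)), with d = 0.044120 m from pivot to centre of mass.
I_cm = mL²/12 = 5.381 × 0.3069²/12 = 0.042235 kg·m²; I = I_cm + md² = 0.042235 + 5.381 × 0.044120² = 0.052710 kg·m².
T = 2π√(0.052710/(5.381 × 9.821 × 0.044120)) = 0.9447 s.

0.9447 s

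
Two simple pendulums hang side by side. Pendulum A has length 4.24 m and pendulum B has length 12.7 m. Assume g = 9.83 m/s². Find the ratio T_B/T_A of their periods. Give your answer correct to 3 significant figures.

T ∝ √L, so T_B/T_A = √(L_B/L_A) = √(12.7/4.24) = 1.73.

1.73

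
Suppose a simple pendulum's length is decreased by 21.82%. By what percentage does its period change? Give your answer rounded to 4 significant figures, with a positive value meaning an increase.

-11.58%

T ∝ √L, so T'/T = √(0.78180) = 0.88419.
Percentage change in T = (0.88419 − 1) × 100% = -11.58%.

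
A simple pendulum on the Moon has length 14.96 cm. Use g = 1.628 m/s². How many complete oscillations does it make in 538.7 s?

T = 2π√(L/g) = 2π√(0.1496/1.628) = 1.9047 s.
Number of complete oscillations = ⌊538.7/1.9047⌋ = ⌊282.83⌋ = 282.

282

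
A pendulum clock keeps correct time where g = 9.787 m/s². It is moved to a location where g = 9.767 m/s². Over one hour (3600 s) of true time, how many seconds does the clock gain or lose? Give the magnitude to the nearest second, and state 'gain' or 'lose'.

The clock's period scales as T ∝ 1/√g, so T'/T = √(9.787/9.767) = 1.00102.
In 3600 s of true time the clock registers 3600/1.00102 = 3596.3 s, so it loses 4 s.

lose 4 s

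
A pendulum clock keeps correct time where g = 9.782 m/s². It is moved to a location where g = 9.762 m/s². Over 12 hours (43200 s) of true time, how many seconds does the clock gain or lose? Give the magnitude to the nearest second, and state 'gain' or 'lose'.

The clock's period scales as T ∝ 1/√g, so T'/T = √(9.782/9.762) = 1.00102.
In 43200 s of true time the clock registers 43200/1.00102 = 43155.8 s, so it loses 44 s.

lose 44 s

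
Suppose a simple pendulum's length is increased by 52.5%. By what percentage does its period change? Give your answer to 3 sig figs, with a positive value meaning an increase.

T ∝ √L, so T'/T = √(1.525) = 1.235.
Percentage change in T = (1.235 − 1) × 100% = 23.5%.

23.5%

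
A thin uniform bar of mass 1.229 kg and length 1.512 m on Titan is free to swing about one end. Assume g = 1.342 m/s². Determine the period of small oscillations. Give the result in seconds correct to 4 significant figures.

For a physical pendulum T = 2π√(I/(mgd)), with d = 0.75600 m from pivot to centre of mass.
I_cm = mL²/12 = 1.229 × 1.512²/12 = 0.23414 kg·m²; I = I_cm + md² = 0.23414 + 1.229 × 0.75600² = 0.93656 kg·m².
T = 2π√(0.93656/(1.229 × 1.342 × 0.75600)) = 5.445 s.

5.445 s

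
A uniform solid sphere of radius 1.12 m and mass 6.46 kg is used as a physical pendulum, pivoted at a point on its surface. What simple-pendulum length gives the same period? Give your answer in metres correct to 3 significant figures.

1.57 m

The equivalent simple-pendulum length is L_eq = I/(md), where I is about the pivot and d = 1.120 m.
I_cm = (2/5)mR² = 3.241 kg·m², so I = I_cm + md² = 3.241 + 8.103 = 11.34 kg·m².
L_eq = 11.34/(6.46 × 1.120) = 1.57 m.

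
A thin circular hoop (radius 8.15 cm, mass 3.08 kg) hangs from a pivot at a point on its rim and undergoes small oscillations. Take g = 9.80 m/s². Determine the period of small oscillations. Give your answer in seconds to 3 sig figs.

I_cm = mr² = 0.02046 kg·m². The pivot is at distance d = 0.0815 m from the centre of mass.
By the parallel-axis theorem, I = I_cm + md² = 0.02046 + 0.02046 = 0.04092 kg·m².
T = 2π√(I/(mgd)) = 2π√(0.04092/(3.08 × 9.80 × 0.0815)) = 0.810 s.

0.810 s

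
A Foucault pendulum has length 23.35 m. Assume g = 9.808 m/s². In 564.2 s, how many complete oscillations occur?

58

T = 2π√(L/g) = 2π√(23.35/9.808) = 9.6947 s.
Number of complete oscillations = ⌊564.2/9.6947⌋ = ⌊58.197⌋ = 58.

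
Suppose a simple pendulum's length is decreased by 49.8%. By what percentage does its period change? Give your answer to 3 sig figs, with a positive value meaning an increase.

-29.1%

T ∝ √L, so T'/T = √(0.5020) = 0.7085.
Percentage change in T = (0.7085 − 1) × 100% = -29.1%.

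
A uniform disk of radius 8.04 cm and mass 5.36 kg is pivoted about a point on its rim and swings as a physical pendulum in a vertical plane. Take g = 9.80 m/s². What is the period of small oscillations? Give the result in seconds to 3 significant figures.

0.697 s

I_cm = ½mr² = 0.01732 kg·m². The pivot is at distance d = 0.0804 m from the centre of mass.
By the parallel-axis theorem, I = I_cm + md² = 0.01732 + 0.03465 = 0.05197 kg·m².
T = 2π√(I/(mgd)) = 2π√(0.05197/(5.36 × 9.80 × 0.0804)) = 0.697 s.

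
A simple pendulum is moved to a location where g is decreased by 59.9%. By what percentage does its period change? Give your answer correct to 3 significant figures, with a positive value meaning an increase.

57.9%

T ∝ 1/√g, so T'/T = 1/√(0.4010) = 1.579.
Percentage change in T = (1.579 − 1) × 100% = 57.9%.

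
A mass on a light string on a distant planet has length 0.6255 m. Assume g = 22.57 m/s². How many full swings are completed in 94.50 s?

90

T = 2π√(L/g) = 2π√(0.6255/22.57) = 1.0460 s.
Number of complete oscillations = ⌊94.50/1.0460⌋ = ⌊90.345⌋ = 90.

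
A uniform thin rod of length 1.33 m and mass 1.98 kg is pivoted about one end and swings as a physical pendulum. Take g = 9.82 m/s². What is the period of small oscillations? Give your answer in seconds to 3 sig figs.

1.89 s

For a physical pendulum T = 2π√(I/(mgd)), with d = 0.6650 m from pivot to centre of mass.
I_cm = mL²/12 = 1.98 × 1.33²/12 = 0.2919 kg·m²; I = I_cm + md² = 0.2919 + 1.98 × 0.6650² = 1.167 kg·m².
T = 2π√(1.167/(1.98 × 9.82 × 0.6650)) = 1.89 s.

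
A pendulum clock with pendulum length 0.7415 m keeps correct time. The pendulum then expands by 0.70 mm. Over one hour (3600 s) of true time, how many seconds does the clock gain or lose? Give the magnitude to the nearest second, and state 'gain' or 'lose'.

T ∝ √L, so T'/T = √(0.74220/0.7415) = 1.00047.
In 3600 s of true time the clock registers 3600/1.00047 = 3598.3 s, so it loses 2 s.

lose 2 s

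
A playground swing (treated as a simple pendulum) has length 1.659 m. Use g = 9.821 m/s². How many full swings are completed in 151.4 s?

58

T = 2π√(L/g) = 2π√(1.659/9.821) = 2.5824 s.
Number of complete oscillations = ⌊151.4/2.5824⌋ = ⌊58.627⌋ = 58.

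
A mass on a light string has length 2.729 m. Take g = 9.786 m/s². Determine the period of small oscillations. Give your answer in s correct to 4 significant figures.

3.318 s

T = 2π√(L/g) = 2π√(2.729/9.786) = 2π × 0.52808 = 3.318 s.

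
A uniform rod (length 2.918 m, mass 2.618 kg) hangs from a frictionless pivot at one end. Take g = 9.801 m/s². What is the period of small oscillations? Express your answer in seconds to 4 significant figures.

For a physical pendulum T = 2π√(I/(mgd)), with d = 1.4590 m from pivot to centre of mass.
I_cm = mL²/12 = 2.618 × 2.918²/12 = 1.8576 kg·m²; I = I_cm + md² = 1.8576 + 2.618 × 1.4590² = 7.4305 kg·m².
T = 2π√(7.4305/(2.618 × 9.801 × 1.4590)) = 2.799 s.

2.799 s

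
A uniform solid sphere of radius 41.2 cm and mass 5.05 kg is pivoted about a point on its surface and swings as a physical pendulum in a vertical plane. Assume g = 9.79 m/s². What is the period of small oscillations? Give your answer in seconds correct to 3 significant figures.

1.53 s

I_cm = (2/5)mr² = 0.3429 kg·m². The pivot is at distance d = 0.412 m from the centre of mass.
By the parallel-axis theorem, I = I_cm + md² = 0.3429 + 0.8572 = 1.200 kg·m².
T = 2π√(I/(mgd)) = 2π√(1.200/(5.05 × 9.79 × 0.412)) = 1.53 s.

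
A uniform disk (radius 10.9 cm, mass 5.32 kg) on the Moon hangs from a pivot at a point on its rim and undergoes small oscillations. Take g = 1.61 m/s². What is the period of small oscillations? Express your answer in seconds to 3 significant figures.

I_cm = ½mr² = 0.03160 kg·m². The pivot is at distance d = 0.109 m from the centre of mass.
By the parallel-axis theorem, I = I_cm + md² = 0.03160 + 0.06321 = 0.09481 kg·m².
T = 2π√(I/(mgd)) = 2π√(0.09481/(5.32 × 1.61 × 0.109)) = 2.00 s.

2.00 s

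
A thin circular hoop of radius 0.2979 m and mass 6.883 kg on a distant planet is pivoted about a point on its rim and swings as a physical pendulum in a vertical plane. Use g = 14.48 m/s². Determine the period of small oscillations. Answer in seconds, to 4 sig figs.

1.275 s

I_cm = mr² = 0.61083 kg·m². The pivot is at distance d = 0.2979 m from the centre of mass.
By the parallel-axis theorem, I = I_cm + md² = 0.61083 + 0.61083 = 1.2217 kg·m².
T = 2π√(I/(mgd)) = 2π√(1.2217/(6.883 × 14.48 × 0.2979)) = 1.275 s.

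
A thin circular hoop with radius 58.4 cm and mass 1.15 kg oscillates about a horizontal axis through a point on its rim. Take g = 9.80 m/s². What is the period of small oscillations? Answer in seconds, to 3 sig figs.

I_cm = mr² = 0.3922 kg·m². The pivot is at distance d = 0.584 m from the centre of mass.
By the parallel-axis theorem, I = I_cm + md² = 0.3922 + 0.3922 = 0.7844 kg·m².
T = 2π√(I/(mgd)) = 2π√(0.7844/(1.15 × 9.80 × 0.584)) = 2.17 s.

2.17 s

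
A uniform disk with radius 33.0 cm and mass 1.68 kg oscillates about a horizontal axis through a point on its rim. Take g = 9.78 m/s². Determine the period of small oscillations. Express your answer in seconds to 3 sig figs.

1.41 s

I_cm = ½mr² = 0.09148 kg·m². The pivot is at distance d = 0.330 m from the centre of mass.
By the parallel-axis theorem, I = I_cm + md² = 0.09148 + 0.1830 = 0.2744 kg·m².
T = 2π√(I/(mgd)) = 2π√(0.2744/(1.68 × 9.78 × 0.330)) = 1.41 s.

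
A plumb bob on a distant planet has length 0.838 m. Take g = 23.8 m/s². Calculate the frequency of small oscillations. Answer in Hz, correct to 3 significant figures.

T = 2π√(L/g) = 2π√(0.838/23.8) = 1.179 s, so f = 1/T = 0.848 Hz.

0.848 Hz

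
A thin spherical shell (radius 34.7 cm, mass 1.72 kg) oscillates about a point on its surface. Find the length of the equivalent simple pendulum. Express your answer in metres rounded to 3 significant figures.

0.578 m

The equivalent simple-pendulum length is L_eq = I/(md), where I is about the pivot and d = 0.3470 m.
I_cm = (2/3)mR² = 0.1381 kg·m², so I = I_cm + md² = 0.1381 + 0.2071 = 0.3452 kg·m².
L_eq = 0.3452/(1.72 × 0.3470) = 0.578 m.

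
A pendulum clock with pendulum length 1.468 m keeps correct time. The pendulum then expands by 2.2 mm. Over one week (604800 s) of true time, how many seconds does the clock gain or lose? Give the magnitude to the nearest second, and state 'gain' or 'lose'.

lose 453 s

T ∝ √L, so T'/T = √(1.47020/1.468) = 1.00075.
In 604800 s of true time the clock registers 604800/1.00075 = 604347.3 s, so it loses 453 s.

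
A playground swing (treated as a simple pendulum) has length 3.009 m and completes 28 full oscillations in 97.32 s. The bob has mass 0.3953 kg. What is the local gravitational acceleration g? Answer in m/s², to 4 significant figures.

9.833 m/s²

T = 97.32/28 = 3.4757 s.
From T = 2π√(L/g), g = 4π²L/T² = 4π² × 3.009/3.4757² = 9.833 m/s².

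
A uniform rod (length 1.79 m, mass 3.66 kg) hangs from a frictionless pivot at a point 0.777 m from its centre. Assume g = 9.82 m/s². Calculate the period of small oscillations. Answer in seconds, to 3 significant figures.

2.12 s

For a physical pendulum T = 2π√(I/(mgd)), with d = 0.7770 m from pivot to centre of mass.
I_cm = mL²/12 = 3.66 × 1.79²/12 = 0.9773 kg·m²; I = I_cm + md² = 0.9773 + 3.66 × 0.7770² = 3.187 kg·m².
T = 2π√(3.187/(3.66 × 9.82 × 0.7770)) = 2.12 s.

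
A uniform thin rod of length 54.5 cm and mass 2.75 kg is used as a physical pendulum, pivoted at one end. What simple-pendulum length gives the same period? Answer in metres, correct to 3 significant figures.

The equivalent simple-pendulum length is L_eq = I/(md), where I is about the pivot and d = 0.2725 m.
I_cm = (1/12)mL² = 0.06807 kg·m², so I = I_cm + md² = 0.06807 + 0.2042 = 0.2723 kg·m².
L_eq = 0.2723/(2.75 × 0.2725) = 0.363 m.

0.363 m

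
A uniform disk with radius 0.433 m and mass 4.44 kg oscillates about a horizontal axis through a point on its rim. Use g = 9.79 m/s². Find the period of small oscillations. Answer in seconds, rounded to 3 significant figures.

1.62 s

I_cm = ½mr² = 0.4162 kg·m². The pivot is at distance d = 0.433 m from the centre of mass.
By the parallel-axis theorem, I = I_cm + md² = 0.4162 + 0.8325 = 1.249 kg·m².
T = 2π√(I/(mgd)) = 2π√(1.249/(4.44 × 9.79 × 0.433)) = 1.62 s.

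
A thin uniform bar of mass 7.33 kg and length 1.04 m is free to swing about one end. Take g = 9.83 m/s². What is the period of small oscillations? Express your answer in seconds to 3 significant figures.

1.67 s

For a physical pendulum T = 2π√(I/(mgd)), with d = 0.5200 m from pivot to centre of mass.
I_cm = mL²/12 = 7.33 × 1.04²/12 = 0.6607 kg·m²; I = I_cm + md² = 0.6607 + 7.33 × 0.5200² = 2.643 kg·m².
T = 2π√(2.643/(7.33 × 9.83 × 0.5200)) = 1.67 s.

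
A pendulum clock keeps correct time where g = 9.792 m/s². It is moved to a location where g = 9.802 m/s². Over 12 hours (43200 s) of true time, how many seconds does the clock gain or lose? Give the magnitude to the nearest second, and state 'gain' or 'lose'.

gain 22 s

The clock's period scales as T ∝ 1/√g, so T'/T = √(9.792/9.802) = 0.999490.
In 43200 s of true time the clock registers 43200/0.999490 = 43222.1 s, so it gains 22 s.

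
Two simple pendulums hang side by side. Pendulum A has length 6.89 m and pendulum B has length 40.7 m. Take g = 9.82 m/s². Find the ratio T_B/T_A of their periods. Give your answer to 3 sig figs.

2.43

T ∝ √L, so T_B/T_A = √(L_B/L_A) = √(40.7/6.89) = 2.43.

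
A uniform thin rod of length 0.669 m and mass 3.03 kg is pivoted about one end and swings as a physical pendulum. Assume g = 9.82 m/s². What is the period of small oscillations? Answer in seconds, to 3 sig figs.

For a physical pendulum T = 2π√(I/(mgd)), with d = 0.3345 m from pivot to centre of mass.
I_cm = mL²/12 = 3.03 × 0.669²/12 = 0.1130 kg·m²; I = I_cm + md² = 0.1130 + 3.03 × 0.3345² = 0.4520 kg·m².
T = 2π√(0.4520/(3.03 × 9.82 × 0.3345)) = 1.34 s.

1.34 s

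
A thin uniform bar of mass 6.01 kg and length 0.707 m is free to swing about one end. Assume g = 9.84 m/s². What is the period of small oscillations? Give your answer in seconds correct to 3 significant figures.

1.38 s

For a physical pendulum T = 2π√(I/(mgd)), with d = 0.3535 m from pivot to centre of mass.
I_cm = mL²/12 = 6.01 × 0.707²/12 = 0.2503 kg·m²; I = I_cm + md² = 0.2503 + 6.01 × 0.3535² = 1.001 kg·m².
T = 2π√(1.001/(6.01 × 9.84 × 0.3535)) = 1.38 s.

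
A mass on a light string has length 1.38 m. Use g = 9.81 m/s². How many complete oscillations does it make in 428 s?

181

T = 2π√(L/g) = 2π√(1.38/9.81) = 2.357 s.
Number of complete oscillations = ⌊428/2.357⌋ = ⌊181.6⌋ = 181.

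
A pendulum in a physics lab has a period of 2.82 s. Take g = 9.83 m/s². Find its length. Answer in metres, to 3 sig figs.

From T = 2π√(L/g), L = gT²/(4π²) = 9.83 × 2.820²/(4π²) = 1.98 m.

1.98 m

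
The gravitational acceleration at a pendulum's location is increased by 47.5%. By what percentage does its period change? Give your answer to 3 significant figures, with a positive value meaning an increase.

T ∝ 1/√g, so T'/T = 1/√(1.475) = 0.8234.
Percentage change in T = (0.8234 − 1) × 100% = -17.7%.

-17.7%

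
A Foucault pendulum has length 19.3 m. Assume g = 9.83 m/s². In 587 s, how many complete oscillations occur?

T = 2π√(L/g) = 2π√(19.3/9.83) = 8.804 s.
Number of complete oscillations = ⌊587/8.804⌋ = ⌊66.67⌋ = 66.

66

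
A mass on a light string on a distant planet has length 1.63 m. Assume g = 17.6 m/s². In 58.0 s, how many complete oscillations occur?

30

T = 2π√(L/g) = 2π√(1.63/17.6) = 1.912 s.
Number of complete oscillations = ⌊58.0/1.912⌋ = ⌊30.33⌋ = 30.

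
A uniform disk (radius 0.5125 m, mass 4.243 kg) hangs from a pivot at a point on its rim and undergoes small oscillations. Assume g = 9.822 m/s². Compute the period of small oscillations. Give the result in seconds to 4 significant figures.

I_cm = ½mr² = 0.55723 kg·m². The pivot is at distance d = 0.5125 m from the centre of mass.
By the parallel-axis theorem, I = I_cm + md² = 0.55723 + 1.1145 = 1.6717 kg·m².
T = 2π√(I/(mgd)) = 2π√(1.6717/(4.243 × 9.822 × 0.5125)) = 1.758 s.

1.758 s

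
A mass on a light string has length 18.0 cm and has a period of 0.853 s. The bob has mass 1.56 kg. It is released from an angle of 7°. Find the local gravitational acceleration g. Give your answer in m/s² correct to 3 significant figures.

9.77 m/s²

From T = 2π√(L/g), g = 4π²L/T² = 4π² × 0.180/0.8530² = 9.77 m/s².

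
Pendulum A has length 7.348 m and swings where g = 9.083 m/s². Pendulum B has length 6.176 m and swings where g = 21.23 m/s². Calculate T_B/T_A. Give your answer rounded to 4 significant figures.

T = 2π√(L/g), so T_B/T_A = √((L_B/g_B)/(L_A/g_A)) = √((6.176/21.23)/(7.348/9.083)) = 0.5997.

0.5997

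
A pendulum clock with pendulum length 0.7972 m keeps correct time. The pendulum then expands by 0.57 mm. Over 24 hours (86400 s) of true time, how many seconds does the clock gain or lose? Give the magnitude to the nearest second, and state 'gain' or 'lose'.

T ∝ √L, so T'/T = √(0.79777/0.7972) = 1.00036.
In 86400 s of true time the clock registers 86400/1.00036 = 86369.1 s, so it loses 31 s.

lose 31 s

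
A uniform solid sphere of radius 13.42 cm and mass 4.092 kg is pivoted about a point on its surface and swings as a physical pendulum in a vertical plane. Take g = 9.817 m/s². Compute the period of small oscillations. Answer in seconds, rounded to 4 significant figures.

I_cm = (2/5)mr² = 0.029478 kg·m². The pivot is at distance d = 0.1342 m from the centre of mass.
By the parallel-axis theorem, I = I_cm + md² = 0.029478 + 0.073695 = 0.10317 kg·m².
T = 2π√(I/(mgd)) = 2π√(0.10317/(4.092 × 9.817 × 0.1342)) = 0.8692 s.

0.8692 s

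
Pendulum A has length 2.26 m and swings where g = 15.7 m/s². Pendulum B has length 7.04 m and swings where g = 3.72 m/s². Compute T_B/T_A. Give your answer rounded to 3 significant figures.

3.63

T = 2π√(L/g), so T_B/T_A = √((L_B/g_B)/(L_A/g_A)) = √((7.04/3.72)/(2.26/15.7)) = 3.63.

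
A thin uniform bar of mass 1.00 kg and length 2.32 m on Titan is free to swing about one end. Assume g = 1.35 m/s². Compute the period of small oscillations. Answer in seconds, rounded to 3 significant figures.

6.73 s

For a physical pendulum T = 2π√(I/(mgd)), with d = 1.160 m from pivot to centre of mass.
I_cm = mL²/12 = 1.00 × 2.32²/12 = 0.4485 kg·m²; I = I_cm + md² = 0.4485 + 1.00 × 1.160² = 1.794 kg·m².
T = 2π√(1.794/(1.00 × 1.35 × 1.160)) = 6.73 s.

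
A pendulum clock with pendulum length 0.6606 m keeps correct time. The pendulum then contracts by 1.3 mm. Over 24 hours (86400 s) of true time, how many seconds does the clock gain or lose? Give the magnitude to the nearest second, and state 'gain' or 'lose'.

gain 85 s

T ∝ √L, so T'/T = √(0.65930/0.6606) = 0.999016.
In 86400 s of true time the clock registers 86400/0.999016 = 86485.1 s, so it gains 85 s.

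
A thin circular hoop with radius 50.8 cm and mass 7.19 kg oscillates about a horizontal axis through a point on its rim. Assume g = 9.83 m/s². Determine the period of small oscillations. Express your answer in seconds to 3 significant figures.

2.02 s

I_cm = mr² = 1.855 kg·m². The pivot is at distance d = 0.508 m from the centre of mass.
By the parallel-axis theorem, I = I_cm + md² = 1.855 + 1.855 = 3.711 kg·m².
T = 2π√(I/(mgd)) = 2π√(3.711/(7.19 × 9.83 × 0.508)) = 2.02 s.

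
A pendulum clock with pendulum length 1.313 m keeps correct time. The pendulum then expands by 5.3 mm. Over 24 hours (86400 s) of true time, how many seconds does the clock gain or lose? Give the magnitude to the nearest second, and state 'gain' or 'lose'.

T ∝ √L, so T'/T = √(1.31830/1.313) = 1.00202.
In 86400 s of true time the clock registers 86400/1.00202 = 86226.1 s, so it loses 174 s.

lose 174 s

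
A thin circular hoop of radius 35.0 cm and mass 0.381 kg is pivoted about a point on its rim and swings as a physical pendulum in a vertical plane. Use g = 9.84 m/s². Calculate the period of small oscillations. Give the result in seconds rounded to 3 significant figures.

1.68 s

I_cm = mr² = 0.04667 kg·m². The pivot is at distance d = 0.350 m from the centre of mass.
By the parallel-axis theorem, I = I_cm + md² = 0.04667 + 0.04667 = 0.09334 kg·m².
T = 2π√(I/(mgd)) = 2π√(0.09334/(0.381 × 9.84 × 0.350)) = 1.68 s.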